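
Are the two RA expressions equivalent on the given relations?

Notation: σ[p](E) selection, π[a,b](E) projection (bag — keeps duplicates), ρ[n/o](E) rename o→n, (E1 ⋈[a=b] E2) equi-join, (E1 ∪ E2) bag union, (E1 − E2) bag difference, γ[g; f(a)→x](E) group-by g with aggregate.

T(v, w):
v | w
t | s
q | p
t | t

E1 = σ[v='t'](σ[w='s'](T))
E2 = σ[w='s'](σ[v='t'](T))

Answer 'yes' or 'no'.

E1 stepwise |·|:
  T → 3
  σ[w='s'](T) → 1
  σ[v='t'](σ[w='s'](T)) → 1
E2 stepwise |·|:
  T → 3
  σ[v='t'](T) → 2
  σ[w='s'](σ[v='t'](T)) → 1

E1 and E2 produce the same multiset:
v | w
t | s

yes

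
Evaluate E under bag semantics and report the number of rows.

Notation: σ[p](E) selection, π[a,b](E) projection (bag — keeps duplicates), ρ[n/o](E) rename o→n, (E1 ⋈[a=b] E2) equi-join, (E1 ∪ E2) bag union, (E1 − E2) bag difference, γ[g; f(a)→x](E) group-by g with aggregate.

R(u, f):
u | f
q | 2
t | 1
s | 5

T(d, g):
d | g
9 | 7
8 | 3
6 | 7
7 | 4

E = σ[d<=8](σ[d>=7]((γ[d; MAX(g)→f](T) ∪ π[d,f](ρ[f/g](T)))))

Row counts bottom-up:
  T → 4
  γ[d; MAX(g)→f](T) → 4
  T → 4
  ρ[f/g](T) → 4
  π[d,f](ρ[f/g](T)) → 4
  (γ[d; MAX(g)→f](T) ∪ π[d,f](ρ[f/g](T))) → 8
  σ[d>=7]((γ[d; MAX(g)→f](T) ∪ π[d,f](ρ[f/g](T)))) → 6
  σ[d<=8](σ[d>=7]((γ[d; MAX(g)→f](T) ∪ π[d,f](ρ[f/g](T))))) → 4

|E| = 4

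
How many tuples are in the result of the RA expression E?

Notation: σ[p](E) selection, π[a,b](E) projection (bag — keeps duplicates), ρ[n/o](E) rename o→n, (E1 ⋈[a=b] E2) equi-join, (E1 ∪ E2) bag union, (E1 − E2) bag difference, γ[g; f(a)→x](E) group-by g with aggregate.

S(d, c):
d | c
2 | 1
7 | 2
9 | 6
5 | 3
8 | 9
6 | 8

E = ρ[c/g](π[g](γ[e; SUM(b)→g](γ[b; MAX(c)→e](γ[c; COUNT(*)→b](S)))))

Subexpression sizes:
  S → 6
  γ[c; COUNT(*)→b](S) → 6
  γ[b; MAX(c)→e](γ[c; COUNT(*)→b](S)) → 1
  γ[e; SUM(b)→g](γ[b; MAX(c)→e](γ[c; COUNT(*)→b](S))) → 1
  π[g](γ[e; SUM(b)→g](γ[b; MAX(c)→e](γ[c; COUNT(*)→b](S)))) → 1
  ρ[c/g](π[g](γ[e; SUM(b)→g](γ[b; MAX(c)→e](γ[c; COUNT(*)→b](S))))) → 1

|E| = 1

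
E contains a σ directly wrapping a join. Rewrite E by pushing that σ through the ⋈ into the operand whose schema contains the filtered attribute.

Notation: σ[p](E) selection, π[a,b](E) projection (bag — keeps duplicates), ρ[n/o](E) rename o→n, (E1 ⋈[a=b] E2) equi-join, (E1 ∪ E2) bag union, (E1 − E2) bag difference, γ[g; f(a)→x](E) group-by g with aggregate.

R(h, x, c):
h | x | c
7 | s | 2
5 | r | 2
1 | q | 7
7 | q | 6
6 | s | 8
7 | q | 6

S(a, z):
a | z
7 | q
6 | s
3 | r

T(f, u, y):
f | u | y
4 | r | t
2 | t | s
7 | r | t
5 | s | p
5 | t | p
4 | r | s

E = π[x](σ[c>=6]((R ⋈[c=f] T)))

σ filters on c, owned by the left side.
E' = π[x]((σ[c>=6](R) ⋈[c=f] T))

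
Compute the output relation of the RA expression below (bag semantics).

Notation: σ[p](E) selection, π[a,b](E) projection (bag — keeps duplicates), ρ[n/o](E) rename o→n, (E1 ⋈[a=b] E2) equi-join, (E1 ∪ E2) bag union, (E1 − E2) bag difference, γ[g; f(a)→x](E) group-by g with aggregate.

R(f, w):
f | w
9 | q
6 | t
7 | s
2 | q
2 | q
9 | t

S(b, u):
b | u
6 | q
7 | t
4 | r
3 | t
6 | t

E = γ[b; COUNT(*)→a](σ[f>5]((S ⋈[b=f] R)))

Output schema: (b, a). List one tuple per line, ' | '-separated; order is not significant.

Subexpression sizes:
  S → 5
  R → 6
  (S ⋈[b=f] R) → 3
  σ[f>5]((S ⋈[b=f] R)) → 3
  γ[b; COUNT(*)→a](σ[f>5]((S ⋈[b=f] R))) → 2

== RESULT ==
b | a
6 | 2
7 | 1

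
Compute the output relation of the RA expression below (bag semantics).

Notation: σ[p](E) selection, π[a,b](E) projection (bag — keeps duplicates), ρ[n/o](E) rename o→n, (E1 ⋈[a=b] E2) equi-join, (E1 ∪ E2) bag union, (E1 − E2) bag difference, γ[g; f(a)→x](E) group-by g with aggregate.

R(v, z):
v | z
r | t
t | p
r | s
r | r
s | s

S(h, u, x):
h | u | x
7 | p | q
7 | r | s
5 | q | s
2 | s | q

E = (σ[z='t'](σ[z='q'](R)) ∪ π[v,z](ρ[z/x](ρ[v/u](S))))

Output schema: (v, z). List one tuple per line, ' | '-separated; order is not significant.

Row counts bottom-up:
  R → 5
  σ[z='q'](R) → 0
  σ[z='t'](σ[z='q'](R)) → 0
  S → 4
  ρ[v/u](S) → 4
  ρ[z/x](ρ[v/u](S)) → 4
  π[v,z](ρ[z/x](ρ[v/u](S))) → 4
  (σ[z='t'](σ[z='q'](R)) ∪ π[v,z](ρ[z/x](ρ[v/u](S)))) → 4

== RESULT ==
v | z
p | q
q | s
r | s
s | q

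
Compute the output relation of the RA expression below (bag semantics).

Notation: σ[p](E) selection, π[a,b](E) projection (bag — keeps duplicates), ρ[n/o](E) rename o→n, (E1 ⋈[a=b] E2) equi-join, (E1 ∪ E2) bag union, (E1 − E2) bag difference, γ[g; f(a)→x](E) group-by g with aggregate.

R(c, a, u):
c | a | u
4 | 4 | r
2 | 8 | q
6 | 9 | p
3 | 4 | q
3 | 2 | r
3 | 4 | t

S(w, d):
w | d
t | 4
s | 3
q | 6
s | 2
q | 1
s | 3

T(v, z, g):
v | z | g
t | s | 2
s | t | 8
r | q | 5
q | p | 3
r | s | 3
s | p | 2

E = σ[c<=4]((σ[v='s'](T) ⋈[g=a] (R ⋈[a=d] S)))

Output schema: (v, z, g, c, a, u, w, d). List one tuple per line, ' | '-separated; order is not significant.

Per-node cardinality:
  T → 6
  σ[v='s'](T) → 2
  R → 6
  S → 6
  (R ⋈[a=d] S) → 4
  (σ[v='s'](T) ⋈[g=a] (R ⋈[a=d] S)) → 1
  σ[c<=4]((σ[v='s'](T) ⋈[g=a] (R ⋈[a=d] S))) → 1

== RESULT ==
v | z | g | c | a | u | w | d
s | p | 2 | 3 | 2 | r | s | 2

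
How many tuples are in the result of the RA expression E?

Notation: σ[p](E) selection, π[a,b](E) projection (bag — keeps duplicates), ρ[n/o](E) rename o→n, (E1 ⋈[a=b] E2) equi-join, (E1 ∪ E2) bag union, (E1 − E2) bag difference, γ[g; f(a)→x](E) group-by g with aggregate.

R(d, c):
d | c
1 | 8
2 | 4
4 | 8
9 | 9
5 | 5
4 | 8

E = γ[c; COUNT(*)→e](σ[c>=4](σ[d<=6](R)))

Per-node cardinality:
  R → 6
  σ[d<=6](R) → 5
  σ[c>=4](σ[d<=6](R)) → 5
  γ[c; COUNT(*)→e](σ[c>=4](σ[d<=6](R))) → 3

|E| = 3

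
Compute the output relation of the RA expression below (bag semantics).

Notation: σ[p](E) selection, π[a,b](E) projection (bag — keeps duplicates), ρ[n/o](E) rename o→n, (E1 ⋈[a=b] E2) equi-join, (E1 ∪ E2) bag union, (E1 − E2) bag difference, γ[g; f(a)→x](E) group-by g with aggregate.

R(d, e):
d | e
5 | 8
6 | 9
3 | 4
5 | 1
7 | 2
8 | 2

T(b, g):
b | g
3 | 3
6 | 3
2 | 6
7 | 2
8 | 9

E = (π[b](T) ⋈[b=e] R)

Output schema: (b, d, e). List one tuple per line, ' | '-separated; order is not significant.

Per-node cardinality:
  T → 5
  π[b](T) → 5
  R → 6
  (π[b](T) ⋈[b=e] R) → 3

== RESULT ==
b | d | e
2 | 7 | 2
2 | 8 | 2
8 | 5 | 8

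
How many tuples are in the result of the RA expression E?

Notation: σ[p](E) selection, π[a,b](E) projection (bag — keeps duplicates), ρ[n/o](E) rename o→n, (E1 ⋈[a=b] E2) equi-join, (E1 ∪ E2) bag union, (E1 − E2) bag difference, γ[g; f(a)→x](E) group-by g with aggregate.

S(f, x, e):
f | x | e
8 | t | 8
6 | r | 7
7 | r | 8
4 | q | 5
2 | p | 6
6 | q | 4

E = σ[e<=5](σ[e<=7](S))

Stepwise |·|:
  S → 6
  σ[e<=7](S) → 4
  σ[e<=5](σ[e<=7](S)) → 2

|E| = 2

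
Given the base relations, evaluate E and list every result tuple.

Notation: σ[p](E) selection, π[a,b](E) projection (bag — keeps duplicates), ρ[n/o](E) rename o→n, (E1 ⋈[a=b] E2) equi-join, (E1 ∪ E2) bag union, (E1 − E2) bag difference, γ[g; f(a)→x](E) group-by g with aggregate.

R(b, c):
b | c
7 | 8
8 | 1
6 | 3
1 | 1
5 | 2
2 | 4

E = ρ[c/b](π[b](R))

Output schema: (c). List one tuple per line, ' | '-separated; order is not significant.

Subexpression sizes:
  R → 6
  π[b](R) → 6
  ρ[c/b](π[b](R)) → 6

== RESULT ==
c
1
2
5
6
7
8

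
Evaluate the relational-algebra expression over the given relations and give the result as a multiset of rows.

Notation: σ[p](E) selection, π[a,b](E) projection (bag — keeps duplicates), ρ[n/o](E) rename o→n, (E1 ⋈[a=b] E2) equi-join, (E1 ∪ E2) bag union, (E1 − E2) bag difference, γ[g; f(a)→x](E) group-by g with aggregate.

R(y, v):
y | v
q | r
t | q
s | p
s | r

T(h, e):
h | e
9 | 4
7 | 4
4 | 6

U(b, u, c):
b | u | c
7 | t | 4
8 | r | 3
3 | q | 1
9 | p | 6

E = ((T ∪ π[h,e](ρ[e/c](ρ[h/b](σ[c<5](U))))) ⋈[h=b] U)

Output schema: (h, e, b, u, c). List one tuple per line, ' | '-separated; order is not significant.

Stepwise |·|:
  T → 3
  U → 4
  σ[c<5](U) → 3
  ρ[h/b](σ[c<5](U)) → 3
  ρ[e/c](ρ[h/b](σ[c<5](U))) → 3
  π[h,e](ρ[e/c](ρ[h/b](σ[c<5](U)))) → 3
  (T ∪ π[h,e](ρ[e/c](ρ[h/b](σ[c<5](U))))) → 6
  U → 4
  ((T ∪ π[h,e](ρ[e/c](ρ[h/b](σ[c<5](U))))) ⋈[h=b] U) → 5

== RESULT ==
h | e | b | u | c
3 | 1 | 3 | q | 1
7 | 4 | 7 | t | 4
7 | 4 | 7 | t | 4
8 | 3 | 8 | r | 3
9 | 4 | 9 | p | 6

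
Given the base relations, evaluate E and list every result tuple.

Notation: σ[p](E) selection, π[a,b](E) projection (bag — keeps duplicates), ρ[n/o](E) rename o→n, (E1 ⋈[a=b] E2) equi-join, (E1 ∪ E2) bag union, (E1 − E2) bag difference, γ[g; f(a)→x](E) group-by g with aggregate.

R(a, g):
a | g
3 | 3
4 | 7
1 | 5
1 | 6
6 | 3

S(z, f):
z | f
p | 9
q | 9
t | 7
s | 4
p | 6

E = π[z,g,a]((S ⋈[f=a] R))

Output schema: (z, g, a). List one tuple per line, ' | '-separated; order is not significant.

Row counts bottom-up:
  S → 5
  R → 5
  (S ⋈[f=a] R) → 2
  π[z,g,a]((S ⋈[f=a] R)) → 2

== RESULT ==
z | g | a
p | 3 | 6
s | 7 | 4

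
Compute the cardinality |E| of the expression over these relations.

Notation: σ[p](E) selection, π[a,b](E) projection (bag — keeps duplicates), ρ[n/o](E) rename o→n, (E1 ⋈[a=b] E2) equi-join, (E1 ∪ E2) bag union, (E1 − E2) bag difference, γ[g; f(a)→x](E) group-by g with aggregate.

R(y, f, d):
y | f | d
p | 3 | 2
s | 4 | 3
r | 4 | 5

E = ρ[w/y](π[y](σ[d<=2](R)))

Per-node cardinality:
  R → 3
  σ[d<=2](R) → 1
  π[y](σ[d<=2](R)) → 1
  ρ[w/y](π[y](σ[d<=2](R))) → 1

|E| = 1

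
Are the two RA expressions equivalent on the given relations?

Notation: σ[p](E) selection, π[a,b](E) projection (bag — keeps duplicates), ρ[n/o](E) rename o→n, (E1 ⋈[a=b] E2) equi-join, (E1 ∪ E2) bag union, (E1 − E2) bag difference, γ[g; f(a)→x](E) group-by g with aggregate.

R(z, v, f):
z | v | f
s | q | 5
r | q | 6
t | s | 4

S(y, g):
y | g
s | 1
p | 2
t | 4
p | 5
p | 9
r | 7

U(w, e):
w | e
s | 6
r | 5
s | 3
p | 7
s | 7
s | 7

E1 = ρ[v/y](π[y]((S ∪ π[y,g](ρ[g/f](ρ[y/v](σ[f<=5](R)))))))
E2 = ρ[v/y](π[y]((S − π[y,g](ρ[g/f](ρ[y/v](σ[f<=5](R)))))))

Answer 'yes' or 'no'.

E1 stepwise |·|:
  S → 6
  R → 3
  σ[f<=5](R) → 2
  ρ[y/v](σ[f<=5](R)) → 2
  ρ[g/f](ρ[y/v](σ[f<=5](R))) → 2
  π[y,g](ρ[g/f](ρ[y/v](σ[f<=5](R)))) → 2
  (S ∪ π[y,g](ρ[g/f](ρ[y/v](σ[f<=5](R))))) → 8
  π[y]((S ∪ π[y,g](ρ[g/f](ρ[y/v](σ[f<=5](R)))))) → 8
  ρ[v/y](π[y]((S ∪ π[y,g](ρ[g/f](ρ[y/v](σ[f<=5](R))))))) → 8
E2 stepwise |·|:
  S → 6
  R → 3
  σ[f<=5](R) → 2
  ρ[y/v](σ[f<=5](R)) → 2
  ρ[g/f](ρ[y/v](σ[f<=5](R))) → 2
  π[y,g](ρ[g/f](ρ[y/v](σ[f<=5](R)))) → 2
  (S − π[y,g](ρ[g/f](ρ[y/v](σ[f<=5](R))))) → 6
  π[y]((S − π[y,g](ρ[g/f](ρ[y/v](σ[f<=5](R)))))) → 6
  ρ[v/y](π[y]((S − π[y,g](ρ[g/f](ρ[y/v](σ[f<=5](R))))))) → 6

E1 result:
v
p
p
p
q
r
s
s
t
E2 result:
v
p
p
p
r
s
t
Witness: ('q',) appears 1× in E1 but 0× in E2.

no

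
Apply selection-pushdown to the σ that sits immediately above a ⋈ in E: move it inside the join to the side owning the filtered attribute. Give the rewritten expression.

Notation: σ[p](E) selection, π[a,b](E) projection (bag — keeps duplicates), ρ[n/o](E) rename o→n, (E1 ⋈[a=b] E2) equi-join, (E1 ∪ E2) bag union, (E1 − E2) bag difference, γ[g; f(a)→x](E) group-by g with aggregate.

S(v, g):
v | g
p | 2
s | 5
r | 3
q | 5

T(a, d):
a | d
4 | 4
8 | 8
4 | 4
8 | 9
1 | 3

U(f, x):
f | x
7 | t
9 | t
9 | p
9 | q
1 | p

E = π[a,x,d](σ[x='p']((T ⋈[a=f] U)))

σ filters on x, owned by the right side.
E' = π[a,x,d]((T ⋈[a=f] σ[x='p'](U)))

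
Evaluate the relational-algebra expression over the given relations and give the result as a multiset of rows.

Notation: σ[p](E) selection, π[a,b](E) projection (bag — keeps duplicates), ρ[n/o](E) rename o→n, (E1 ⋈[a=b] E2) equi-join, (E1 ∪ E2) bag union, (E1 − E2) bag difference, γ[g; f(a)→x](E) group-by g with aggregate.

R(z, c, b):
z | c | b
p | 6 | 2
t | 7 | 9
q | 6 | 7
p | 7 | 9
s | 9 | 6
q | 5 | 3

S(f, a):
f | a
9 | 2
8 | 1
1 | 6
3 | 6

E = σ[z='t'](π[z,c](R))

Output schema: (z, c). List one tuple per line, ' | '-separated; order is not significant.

Subexpression sizes:
  R → 6
  π[z,c](R) → 6
  σ[z='t'](π[z,c](R)) → 1

== RESULT ==
z | c
t | 7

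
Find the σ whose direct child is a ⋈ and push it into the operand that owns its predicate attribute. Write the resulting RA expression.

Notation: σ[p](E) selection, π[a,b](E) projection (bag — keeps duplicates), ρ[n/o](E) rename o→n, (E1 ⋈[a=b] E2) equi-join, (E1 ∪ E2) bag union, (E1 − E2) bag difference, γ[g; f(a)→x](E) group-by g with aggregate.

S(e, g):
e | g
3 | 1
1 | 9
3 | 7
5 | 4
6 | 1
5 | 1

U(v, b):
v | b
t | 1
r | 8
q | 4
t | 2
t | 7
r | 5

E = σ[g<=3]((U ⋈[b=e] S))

σ filters on g, owned by the right side.
E' = (U ⋈[b=e] σ[g<=3](S))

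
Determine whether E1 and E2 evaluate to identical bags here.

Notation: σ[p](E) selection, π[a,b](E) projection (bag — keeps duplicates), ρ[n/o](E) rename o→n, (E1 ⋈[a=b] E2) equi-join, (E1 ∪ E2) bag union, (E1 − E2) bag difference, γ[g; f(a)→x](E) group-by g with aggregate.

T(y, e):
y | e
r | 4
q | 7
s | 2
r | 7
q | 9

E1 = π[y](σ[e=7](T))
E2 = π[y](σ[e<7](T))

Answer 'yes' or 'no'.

E1 per-node cardinality:
  T → 5
  σ[e=7](T) → 2
  π[y](σ[e=7](T)) → 2
E2 per-node cardinality:
  T → 5
  σ[e<7](T) → 2
  π[y](σ[e<7](T)) → 2

E1 result:
y
q
r
E2 result:
y
r
s
Witness: ('q',) appears 1× in E1 but 0× in E2.

no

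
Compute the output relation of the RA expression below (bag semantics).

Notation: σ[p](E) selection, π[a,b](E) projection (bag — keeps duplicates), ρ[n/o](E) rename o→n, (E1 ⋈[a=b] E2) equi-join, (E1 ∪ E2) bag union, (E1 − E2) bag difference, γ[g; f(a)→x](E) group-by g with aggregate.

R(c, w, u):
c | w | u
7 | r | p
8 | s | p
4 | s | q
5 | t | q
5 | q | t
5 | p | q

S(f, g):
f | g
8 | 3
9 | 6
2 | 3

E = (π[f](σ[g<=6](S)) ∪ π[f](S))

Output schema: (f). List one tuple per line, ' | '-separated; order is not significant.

Row counts bottom-up:
  S → 3
  σ[g<=6](S) → 3
  π[f](σ[g<=6](S)) → 3
  S → 3
  π[f](S) → 3
  (π[f](σ[g<=6](S)) ∪ π[f](S)) → 6

== RESULT ==
f
2
2
8
8
9
9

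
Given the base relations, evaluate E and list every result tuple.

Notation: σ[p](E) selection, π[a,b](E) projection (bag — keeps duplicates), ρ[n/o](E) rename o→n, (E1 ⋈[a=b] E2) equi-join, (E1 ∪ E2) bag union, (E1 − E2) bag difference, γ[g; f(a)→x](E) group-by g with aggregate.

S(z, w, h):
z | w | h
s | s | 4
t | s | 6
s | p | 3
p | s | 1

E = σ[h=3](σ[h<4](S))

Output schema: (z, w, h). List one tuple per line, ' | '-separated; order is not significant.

Stepwise |·|:
  S → 4
  σ[h<4](S) → 2
  σ[h=3](σ[h<4](S)) → 1

== RESULT ==
z | w | h
s | p | 3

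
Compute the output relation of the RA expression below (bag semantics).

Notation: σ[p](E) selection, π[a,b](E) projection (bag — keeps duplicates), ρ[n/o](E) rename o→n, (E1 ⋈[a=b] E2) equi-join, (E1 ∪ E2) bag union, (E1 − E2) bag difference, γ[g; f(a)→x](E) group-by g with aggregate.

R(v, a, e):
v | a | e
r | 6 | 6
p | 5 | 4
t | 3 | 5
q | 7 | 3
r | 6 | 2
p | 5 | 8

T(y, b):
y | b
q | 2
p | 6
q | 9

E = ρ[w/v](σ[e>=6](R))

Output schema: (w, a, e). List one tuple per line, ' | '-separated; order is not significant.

Subexpression sizes:
  R → 6
  σ[e>=6](R) → 2
  ρ[w/v](σ[e>=6](R)) → 2

== RESULT ==
w | a | e
p | 5 | 8
r | 6 | 6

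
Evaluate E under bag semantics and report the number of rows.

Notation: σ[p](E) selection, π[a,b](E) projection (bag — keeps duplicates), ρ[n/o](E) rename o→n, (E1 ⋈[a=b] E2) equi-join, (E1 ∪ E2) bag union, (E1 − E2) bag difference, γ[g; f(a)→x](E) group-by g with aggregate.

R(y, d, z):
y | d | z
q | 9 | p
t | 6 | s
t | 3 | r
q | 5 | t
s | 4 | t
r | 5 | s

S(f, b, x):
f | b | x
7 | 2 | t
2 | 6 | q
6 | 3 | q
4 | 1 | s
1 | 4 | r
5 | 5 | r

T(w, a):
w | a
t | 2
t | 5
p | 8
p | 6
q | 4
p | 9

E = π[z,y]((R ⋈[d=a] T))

Per-node cardinality:
  R → 6
  T → 6
  (R ⋈[d=a] T) → 5
  π[z,y]((R ⋈[d=a] T)) → 5

|E| = 5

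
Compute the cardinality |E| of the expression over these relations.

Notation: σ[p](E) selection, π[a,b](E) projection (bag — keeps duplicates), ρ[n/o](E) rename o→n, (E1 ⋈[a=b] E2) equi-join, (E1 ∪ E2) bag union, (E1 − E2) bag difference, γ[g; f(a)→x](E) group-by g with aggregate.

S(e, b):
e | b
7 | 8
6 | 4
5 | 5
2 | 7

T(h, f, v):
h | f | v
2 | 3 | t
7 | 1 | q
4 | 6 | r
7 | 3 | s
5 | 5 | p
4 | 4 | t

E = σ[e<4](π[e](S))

Subexpression sizes:
  S → 4
  π[e](S) → 4
  σ[e<4](π[e](S)) → 1

|E| = 1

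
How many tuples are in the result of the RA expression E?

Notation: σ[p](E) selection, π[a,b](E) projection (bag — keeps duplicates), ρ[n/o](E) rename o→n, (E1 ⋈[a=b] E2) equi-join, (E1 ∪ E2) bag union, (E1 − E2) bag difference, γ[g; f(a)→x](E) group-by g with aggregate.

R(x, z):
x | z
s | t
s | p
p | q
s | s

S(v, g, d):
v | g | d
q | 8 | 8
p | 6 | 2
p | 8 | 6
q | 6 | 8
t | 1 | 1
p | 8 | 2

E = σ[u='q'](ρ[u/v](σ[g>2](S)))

Stepwise |·|:
  S → 6
  σ[g>2](S) → 5
  ρ[u/v](σ[g>2](S)) → 5
  σ[u='q'](ρ[u/v](σ[g>2](S))) → 2

|E| = 2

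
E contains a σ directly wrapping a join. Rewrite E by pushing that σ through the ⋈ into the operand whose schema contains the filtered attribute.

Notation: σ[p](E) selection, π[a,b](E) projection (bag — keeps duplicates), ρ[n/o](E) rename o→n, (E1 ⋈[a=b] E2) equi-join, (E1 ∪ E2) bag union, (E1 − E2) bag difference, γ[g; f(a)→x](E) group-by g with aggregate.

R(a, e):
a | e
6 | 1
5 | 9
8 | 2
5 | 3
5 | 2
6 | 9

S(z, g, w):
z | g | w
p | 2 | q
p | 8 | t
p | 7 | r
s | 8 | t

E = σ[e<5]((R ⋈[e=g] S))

σ filters on e, owned by the left side.
E' = (σ[e<5](R) ⋈[e=g] S)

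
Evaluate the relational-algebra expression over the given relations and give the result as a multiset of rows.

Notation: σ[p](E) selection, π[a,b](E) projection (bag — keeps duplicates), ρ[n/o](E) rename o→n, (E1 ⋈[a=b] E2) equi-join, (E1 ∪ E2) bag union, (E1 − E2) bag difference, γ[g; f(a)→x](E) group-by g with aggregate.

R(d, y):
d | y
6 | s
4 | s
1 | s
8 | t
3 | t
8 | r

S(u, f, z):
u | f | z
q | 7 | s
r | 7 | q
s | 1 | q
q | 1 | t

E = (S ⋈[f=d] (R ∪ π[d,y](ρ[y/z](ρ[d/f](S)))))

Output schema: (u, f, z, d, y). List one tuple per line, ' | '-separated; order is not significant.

Stepwise |·|:
  S → 4
  R → 6
  S → 4
  ρ[d/f](S) → 4
  ρ[y/z](ρ[d/f](S)) → 4
  π[d,y](ρ[y/z](ρ[d/f](S))) → 4
  (R ∪ π[d,y](ρ[y/z](ρ[d/f](S)))) → 10
  (S ⋈[f=d] (R ∪ π[d,y](ρ[y/z](ρ[d/f](S))))) → 10

== RESULT ==
u | f | z | d | y
q | 1 | t | 1 | q
q | 1 | t | 1 | s
q | 1 | t | 1 | t
q | 7 | s | 7 | q
q | 7 | s | 7 | s
r | 7 | q | 7 | q
r | 7 | q | 7 | s
s | 1 | q | 1 | q
s | 1 | q | 1 | s
s | 1 | q | 1 | t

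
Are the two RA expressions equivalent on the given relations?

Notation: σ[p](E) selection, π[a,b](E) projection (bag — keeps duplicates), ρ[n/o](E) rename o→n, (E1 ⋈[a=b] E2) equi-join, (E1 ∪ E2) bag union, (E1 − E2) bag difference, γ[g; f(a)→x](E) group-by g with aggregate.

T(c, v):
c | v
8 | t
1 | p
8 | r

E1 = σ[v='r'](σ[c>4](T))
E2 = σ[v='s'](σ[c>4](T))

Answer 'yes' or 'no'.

E1 per-node cardinality:
  T → 3
  σ[c>4](T) → 2
  σ[v='r'](σ[c>4](T)) → 1
E2 per-node cardinality:
  T → 3
  σ[c>4](T) → 2
  σ[v='s'](σ[c>4](T)) → 0

E1 result:
c | v
8 | r
E2 result:
c | v
(0 rows)
Witness: (8, 'r') appears 1× in E1 but 0× in E2.

no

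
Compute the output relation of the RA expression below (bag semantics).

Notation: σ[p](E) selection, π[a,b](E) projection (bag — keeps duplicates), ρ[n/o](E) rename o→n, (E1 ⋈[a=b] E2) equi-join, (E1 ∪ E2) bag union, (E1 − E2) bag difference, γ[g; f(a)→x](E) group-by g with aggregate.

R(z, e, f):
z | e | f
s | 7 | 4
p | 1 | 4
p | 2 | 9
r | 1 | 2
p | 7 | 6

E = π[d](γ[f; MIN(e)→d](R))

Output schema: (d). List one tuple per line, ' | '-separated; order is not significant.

Per-node cardinality:
  R → 5
  γ[f; MIN(e)→d](R) → 4
  π[d](γ[f; MIN(e)→d](R)) → 4

== RESULT ==
d
1
1
2
7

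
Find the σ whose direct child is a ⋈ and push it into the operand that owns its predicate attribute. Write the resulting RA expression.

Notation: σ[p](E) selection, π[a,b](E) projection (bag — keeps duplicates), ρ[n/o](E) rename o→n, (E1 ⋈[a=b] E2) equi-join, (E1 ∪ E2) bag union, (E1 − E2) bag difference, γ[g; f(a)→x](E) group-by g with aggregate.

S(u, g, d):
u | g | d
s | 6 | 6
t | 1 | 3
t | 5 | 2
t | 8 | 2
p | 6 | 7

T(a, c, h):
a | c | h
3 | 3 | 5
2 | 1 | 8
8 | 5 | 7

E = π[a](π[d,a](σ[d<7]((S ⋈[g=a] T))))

σ filters on d, owned by the left side.
E' = π[a](π[d,a]((σ[d<7](S) ⋈[g=a] T)))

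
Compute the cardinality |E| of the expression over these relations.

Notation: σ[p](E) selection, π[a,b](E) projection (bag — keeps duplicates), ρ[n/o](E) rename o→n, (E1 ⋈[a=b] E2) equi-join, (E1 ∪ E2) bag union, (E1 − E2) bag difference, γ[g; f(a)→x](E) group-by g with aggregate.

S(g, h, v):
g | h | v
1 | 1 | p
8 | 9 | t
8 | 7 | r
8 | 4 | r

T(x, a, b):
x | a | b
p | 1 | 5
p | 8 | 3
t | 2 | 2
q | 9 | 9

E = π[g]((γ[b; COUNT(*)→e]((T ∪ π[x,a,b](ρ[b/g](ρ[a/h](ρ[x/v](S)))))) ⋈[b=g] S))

Subexpression sizes:
  T → 4
  S → 4
  ρ[x/v](S) → 4
  ρ[a/h](ρ[x/v](S)) → 4
  ρ[b/g](ρ[a/h](ρ[x/v](S))) → 4
  π[x,a,b](ρ[b/g](ρ[a/h](ρ[x/v](S)))) → 4
  (T ∪ π[x,a,b](ρ[b/g](ρ[a/h](ρ[x/v](S))))) → 8
  γ[b; COUNT(*)→e]((T ∪ π[x,a,b](ρ[b/g](ρ[a/h](ρ[x/v](S)))))) → 6
  S → 4
  (γ[b; COUNT(*)→e]((T ∪ π[x,a,b](ρ[b/g](ρ[a/h](ρ[x/v](S)))))) ⋈[b=g] S) → 4
  π[g]((γ[b; COUNT(*)→e]((T ∪ π[x,a,b](ρ[b/g](ρ[a/h](ρ[x/v](S)))))) ⋈[b=g] S)) → 4

|E| = 4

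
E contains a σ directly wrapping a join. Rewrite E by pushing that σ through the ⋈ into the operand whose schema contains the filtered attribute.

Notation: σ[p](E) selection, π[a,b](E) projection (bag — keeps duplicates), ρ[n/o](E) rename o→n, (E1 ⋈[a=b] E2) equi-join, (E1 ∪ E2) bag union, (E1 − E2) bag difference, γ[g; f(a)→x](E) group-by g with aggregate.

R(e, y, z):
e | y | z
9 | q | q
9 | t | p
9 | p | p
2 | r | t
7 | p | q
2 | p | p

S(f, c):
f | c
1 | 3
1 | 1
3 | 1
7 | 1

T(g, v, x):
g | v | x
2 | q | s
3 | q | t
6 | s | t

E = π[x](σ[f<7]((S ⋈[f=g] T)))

σ filters on f, owned by the left side.
E' = π[x]((σ[f<7](S) ⋈[f=g] T))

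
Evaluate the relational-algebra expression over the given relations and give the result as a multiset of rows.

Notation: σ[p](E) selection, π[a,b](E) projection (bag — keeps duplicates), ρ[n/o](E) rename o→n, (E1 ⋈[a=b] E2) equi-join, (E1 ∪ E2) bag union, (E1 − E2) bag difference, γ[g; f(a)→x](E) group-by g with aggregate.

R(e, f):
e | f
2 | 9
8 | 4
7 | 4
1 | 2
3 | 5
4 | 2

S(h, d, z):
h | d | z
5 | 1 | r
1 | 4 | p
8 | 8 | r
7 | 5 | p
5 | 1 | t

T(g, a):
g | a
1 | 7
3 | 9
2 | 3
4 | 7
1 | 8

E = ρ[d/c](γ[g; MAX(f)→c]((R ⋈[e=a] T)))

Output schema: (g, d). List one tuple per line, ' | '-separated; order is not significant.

Row counts bottom-up:
  R → 6
  T → 5
  (R ⋈[e=a] T) → 4
  γ[g; MAX(f)→c]((R ⋈[e=a] T)) → 3
  ρ[d/c](γ[g; MAX(f)→c]((R ⋈[e=a] T))) → 3

== RESULT ==
g | d
1 | 4
2 | 5
4 | 4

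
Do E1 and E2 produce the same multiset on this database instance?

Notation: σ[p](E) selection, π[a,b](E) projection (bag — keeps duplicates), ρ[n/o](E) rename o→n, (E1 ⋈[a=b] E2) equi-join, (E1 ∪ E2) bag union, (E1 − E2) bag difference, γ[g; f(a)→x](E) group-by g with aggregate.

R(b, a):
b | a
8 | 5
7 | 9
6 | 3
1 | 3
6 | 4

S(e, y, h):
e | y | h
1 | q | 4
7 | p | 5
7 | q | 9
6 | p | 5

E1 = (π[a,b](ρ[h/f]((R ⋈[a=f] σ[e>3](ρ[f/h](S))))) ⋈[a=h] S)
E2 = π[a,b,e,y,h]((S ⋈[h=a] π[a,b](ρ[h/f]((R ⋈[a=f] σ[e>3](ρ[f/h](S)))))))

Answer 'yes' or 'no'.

E1 stepwise |·|:
  R → 5
  S → 4
  ρ[f/h](S) → 4
  σ[e>3](ρ[f/h](S)) → 3
  (R ⋈[a=f] σ[e>3](ρ[f/h](S))) → 3
  ρ[h/f]((R ⋈[a=f] σ[e>3](ρ[f/h](S)))) → 3
  π[a,b](ρ[h/f]((R ⋈[a=f] σ[e>3](ρ[f/h](S))))) → 3
  S → 4
  (π[a,b](ρ[h/f]((R ⋈[a=f] σ[e>3](ρ[f/h](S))))) ⋈[a=h] S) → 5
E2 stepwise |·|:
  S → 4
  R → 5
  S → 4
  ρ[f/h](S) → 4
  σ[e>3](ρ[f/h](S)) → 3
  (R ⋈[a=f] σ[e>3](ρ[f/h](S))) → 3
  ρ[h/f]((R ⋈[a=f] σ[e>3](ρ[f/h](S)))) → 3
  π[a,b](ρ[h/f]((R ⋈[a=f] σ[e>3](ρ[f/h](S))))) → 3
  (S ⋈[h=a] π[a,b](ρ[h/f]((R ⋈[a=f] σ[e>3](ρ[f/h](S)))))) → 5
  π[a,b,e,y,h]((S ⋈[h=a] π[a,b](ρ[h/f]((R ⋈[a=f] σ[e>3](ρ[f/h](S))))))) → 5

E1 and E2 produce the same multiset:
a | b | e | y | h
5 | 8 | 6 | p | 5
5 | 8 | 6 | p | 5
5 | 8 | 7 | p | 5
5 | 8 | 7 | p | 5
9 | 7 | 7 | q | 9

yes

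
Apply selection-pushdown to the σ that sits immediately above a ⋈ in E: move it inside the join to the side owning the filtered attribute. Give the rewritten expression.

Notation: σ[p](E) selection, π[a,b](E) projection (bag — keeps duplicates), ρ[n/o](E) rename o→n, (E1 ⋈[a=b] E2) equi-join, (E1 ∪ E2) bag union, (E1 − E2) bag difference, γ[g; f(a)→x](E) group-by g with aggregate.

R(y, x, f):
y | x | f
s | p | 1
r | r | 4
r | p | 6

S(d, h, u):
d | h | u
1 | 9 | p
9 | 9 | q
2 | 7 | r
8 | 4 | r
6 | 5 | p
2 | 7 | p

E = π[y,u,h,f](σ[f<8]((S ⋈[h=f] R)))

σ filters on f, owned by the right side.
E' = π[y,u,h,f]((S ⋈[h=f] σ[f<8](R)))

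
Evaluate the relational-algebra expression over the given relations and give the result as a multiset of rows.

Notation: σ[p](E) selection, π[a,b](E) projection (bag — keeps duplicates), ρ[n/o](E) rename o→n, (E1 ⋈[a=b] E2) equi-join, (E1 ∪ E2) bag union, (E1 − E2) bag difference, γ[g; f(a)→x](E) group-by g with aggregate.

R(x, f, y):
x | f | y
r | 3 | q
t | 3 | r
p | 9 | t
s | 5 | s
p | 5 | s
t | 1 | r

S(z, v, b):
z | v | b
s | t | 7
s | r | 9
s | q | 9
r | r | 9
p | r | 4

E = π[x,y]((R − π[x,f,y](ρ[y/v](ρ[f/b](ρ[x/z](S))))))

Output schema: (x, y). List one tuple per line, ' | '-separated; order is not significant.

Row counts bottom-up:
  R → 6
  S → 5
  ρ[x/z](S) → 5
  ρ[f/b](ρ[x/z](S)) → 5
  ρ[y/v](ρ[f/b](ρ[x/z](S))) → 5
  π[x,f,y](ρ[y/v](ρ[f/b](ρ[x/z](S)))) → 5
  (R − π[x,f,y](ρ[y/v](ρ[f/b](ρ[x/z](S))))) → 6
  π[x,y]((R − π[x,f,y](ρ[y/v](ρ[f/b](ρ[x/z](S)))))) → 6

== RESULT ==
x | y
p | s
p | t
r | q
s | s
t | r
t | r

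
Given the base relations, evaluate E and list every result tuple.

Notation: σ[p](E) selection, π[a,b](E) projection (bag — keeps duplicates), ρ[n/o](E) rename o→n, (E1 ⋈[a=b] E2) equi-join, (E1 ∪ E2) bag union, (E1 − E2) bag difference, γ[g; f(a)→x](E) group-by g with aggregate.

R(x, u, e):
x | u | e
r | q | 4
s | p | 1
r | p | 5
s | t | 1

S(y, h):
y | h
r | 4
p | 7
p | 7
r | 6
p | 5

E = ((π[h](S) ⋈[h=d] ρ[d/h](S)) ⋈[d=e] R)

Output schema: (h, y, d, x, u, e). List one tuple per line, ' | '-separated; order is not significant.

Row counts bottom-up:
  S → 5
  π[h](S) → 5
  S → 5
  ρ[d/h](S) → 5
  (π[h](S) ⋈[h=d] ρ[d/h](S)) → 7
  R → 4
  ((π[h](S) ⋈[h=d] ρ[d/h](S)) ⋈[d=e] R) → 2

== RESULT ==
h | y | d | x | u | e
4 | r | 4 | r | q | 4
5 | p | 5 | r | p | 5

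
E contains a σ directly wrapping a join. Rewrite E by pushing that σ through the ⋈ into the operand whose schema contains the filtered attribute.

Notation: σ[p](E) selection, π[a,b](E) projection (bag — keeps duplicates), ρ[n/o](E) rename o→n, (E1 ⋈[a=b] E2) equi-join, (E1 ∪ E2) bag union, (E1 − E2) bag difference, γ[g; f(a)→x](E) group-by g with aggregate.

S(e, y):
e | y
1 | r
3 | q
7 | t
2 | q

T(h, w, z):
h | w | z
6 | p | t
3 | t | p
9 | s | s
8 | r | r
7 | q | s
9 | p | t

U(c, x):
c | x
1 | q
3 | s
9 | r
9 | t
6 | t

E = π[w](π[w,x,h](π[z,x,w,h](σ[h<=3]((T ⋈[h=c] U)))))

σ filters on h, owned by the left side.
E' = π[w](π[w,x,h](π[z,x,w,h]((σ[h<=3](T) ⋈[h=c] U))))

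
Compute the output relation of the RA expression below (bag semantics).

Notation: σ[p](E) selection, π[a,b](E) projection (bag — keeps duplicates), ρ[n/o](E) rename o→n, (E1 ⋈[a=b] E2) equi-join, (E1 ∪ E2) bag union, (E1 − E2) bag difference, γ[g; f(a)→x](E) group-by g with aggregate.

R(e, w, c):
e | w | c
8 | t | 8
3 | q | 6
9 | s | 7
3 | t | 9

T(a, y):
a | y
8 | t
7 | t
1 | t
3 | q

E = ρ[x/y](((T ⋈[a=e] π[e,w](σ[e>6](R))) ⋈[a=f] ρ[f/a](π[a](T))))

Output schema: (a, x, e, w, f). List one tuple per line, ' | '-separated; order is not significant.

Row counts bottom-up:
  T → 4
  R → 4
  σ[e>6](R) → 2
  π[e,w](σ[e>6](R)) → 2
  (T ⋈[a=e] π[e,w](σ[e>6](R))) → 1
  T → 4
  π[a](T) → 4
  ρ[f/a](π[a](T)) → 4
  ((T ⋈[a=e] π[e,w](σ[e>6](R))) ⋈[a=f] ρ[f/a](π[a](T))) → 1
  ρ[x/y](((T ⋈[a=e] π[e,w](σ[e>6](R))) ⋈[a=f] ρ[f/a](π[a](T)))) → 1

== RESULT ==
a | x | e | w | f
8 | t | 8 | t | 8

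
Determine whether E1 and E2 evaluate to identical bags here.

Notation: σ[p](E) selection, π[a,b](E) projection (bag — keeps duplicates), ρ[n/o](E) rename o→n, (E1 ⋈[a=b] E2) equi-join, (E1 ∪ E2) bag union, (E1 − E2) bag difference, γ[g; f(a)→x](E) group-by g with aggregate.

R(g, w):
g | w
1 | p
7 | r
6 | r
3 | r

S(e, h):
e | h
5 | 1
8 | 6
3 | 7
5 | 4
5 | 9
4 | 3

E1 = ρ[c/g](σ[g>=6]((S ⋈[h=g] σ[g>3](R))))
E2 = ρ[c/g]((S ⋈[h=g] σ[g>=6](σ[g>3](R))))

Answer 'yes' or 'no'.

E1 stepwise |·|:
  S → 6
  R → 4
  σ[g>3](R) → 2
  (S ⋈[h=g] σ[g>3](R)) → 2
  σ[g>=6]((S ⋈[h=g] σ[g>3](R))) → 2
  ρ[c/g](σ[g>=6]((S ⋈[h=g] σ[g>3](R)))) → 2
E2 stepwise |·|:
  S → 6
  R → 4
  σ[g>3](R) → 2
  σ[g>=6](σ[g>3](R)) → 2
  (S ⋈[h=g] σ[g>=6](σ[g>3](R))) → 2
  ρ[c/g]((S ⋈[h=g] σ[g>=6](σ[g>3](R)))) → 2

E1 and E2 produce the same multiset:
e | h | c | w
3 | 7 | 7 | r
8 | 6 | 6 | r

yes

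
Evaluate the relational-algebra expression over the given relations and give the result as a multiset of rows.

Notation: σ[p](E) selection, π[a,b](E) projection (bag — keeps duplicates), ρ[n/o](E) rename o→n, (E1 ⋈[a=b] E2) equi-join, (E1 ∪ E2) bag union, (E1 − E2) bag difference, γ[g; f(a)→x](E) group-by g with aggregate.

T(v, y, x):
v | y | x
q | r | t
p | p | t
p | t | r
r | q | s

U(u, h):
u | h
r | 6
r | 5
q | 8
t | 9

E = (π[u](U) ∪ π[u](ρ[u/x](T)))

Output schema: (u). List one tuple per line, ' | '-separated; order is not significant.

Stepwise |·|:
  U → 4
  π[u](U) → 4
  T → 4
  ρ[u/x](T) → 4
  π[u](ρ[u/x](T)) → 4
  (π[u](U) ∪ π[u](ρ[u/x](T))) → 8

== RESULT ==
u
q
r
r
r
s
t
t
t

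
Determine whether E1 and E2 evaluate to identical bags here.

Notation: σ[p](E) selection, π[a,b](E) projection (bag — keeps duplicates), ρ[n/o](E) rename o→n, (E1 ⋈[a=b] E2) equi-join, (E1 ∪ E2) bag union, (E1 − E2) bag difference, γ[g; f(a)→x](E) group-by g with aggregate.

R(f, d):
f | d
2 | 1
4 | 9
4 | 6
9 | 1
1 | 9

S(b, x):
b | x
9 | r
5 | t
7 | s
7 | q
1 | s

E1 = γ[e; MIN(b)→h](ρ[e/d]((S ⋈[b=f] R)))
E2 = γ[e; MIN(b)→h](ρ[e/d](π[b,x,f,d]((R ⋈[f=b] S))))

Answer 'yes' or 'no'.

E1 subexpression sizes:
  S → 5
  R → 5
  (S ⋈[b=f] R) → 2
  ρ[e/d]((S ⋈[b=f] R)) → 2
  γ[e; MIN(b)→h](ρ[e/d]((S ⋈[b=f] R))) → 2
E2 subexpression sizes:
  R → 5
  S → 5
  (R ⋈[f=b] S) → 2
  π[b,x,f,d]((R ⋈[f=b] S)) → 2
  ρ[e/d](π[b,x,f,d]((R ⋈[f=b] S))) → 2
  γ[e; MIN(b)→h](ρ[e/d](π[b,x,f,d]((R ⋈[f=b] S)))) → 2

E1 and E2 produce the same multiset:
e | h
1 | 9
9 | 1

yes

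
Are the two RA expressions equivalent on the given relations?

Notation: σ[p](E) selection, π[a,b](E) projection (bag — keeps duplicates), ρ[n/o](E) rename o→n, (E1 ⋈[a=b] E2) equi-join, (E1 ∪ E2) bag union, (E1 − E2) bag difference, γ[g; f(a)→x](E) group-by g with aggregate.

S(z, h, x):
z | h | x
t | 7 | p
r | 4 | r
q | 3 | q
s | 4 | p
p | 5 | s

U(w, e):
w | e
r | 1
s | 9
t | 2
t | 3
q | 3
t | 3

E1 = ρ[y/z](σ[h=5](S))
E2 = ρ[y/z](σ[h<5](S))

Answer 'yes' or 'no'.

E1 stepwise |·|:
  S → 5
  σ[h=5](S) → 1
  ρ[y/z](σ[h=5](S)) → 1
E2 stepwise |·|:
  S → 5
  σ[h<5](S) → 3
  ρ[y/z](σ[h<5](S)) → 3

E1 result:
y | h | x
p | 5 | s
E2 result:
y | h | x
q | 3 | q
r | 4 | r
s | 4 | p
Witness: ('r', 4, 'r') appears 0× in E1 but 1× in E2.

no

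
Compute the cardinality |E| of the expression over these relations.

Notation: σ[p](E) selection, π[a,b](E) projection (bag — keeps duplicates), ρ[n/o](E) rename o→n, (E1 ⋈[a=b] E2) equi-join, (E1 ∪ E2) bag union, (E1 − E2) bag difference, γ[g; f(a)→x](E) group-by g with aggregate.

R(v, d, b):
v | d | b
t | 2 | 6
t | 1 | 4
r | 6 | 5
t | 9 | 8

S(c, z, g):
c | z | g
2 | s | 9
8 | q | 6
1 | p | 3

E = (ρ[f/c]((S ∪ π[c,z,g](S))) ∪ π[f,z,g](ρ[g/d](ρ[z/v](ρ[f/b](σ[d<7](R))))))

Per-node cardinality:
  S → 3
  S → 3
  π[c,z,g](S) → 3
  (S ∪ π[c,z,g](S)) → 6
  ρ[f/c]((S ∪ π[c,z,g](S))) → 6
  R → 4
  σ[d<7](R) → 3
  ρ[f/b](σ[d<7](R)) → 3
  ρ[z/v](ρ[f/b](σ[d<7](R))) → 3
  ρ[g/d](ρ[z/v](ρ[f/b](σ[d<7](R)))) → 3
  π[f,z,g](ρ[g/d](ρ[z/v](ρ[f/b](σ[d<7](R))))) → 3
  (ρ[f/c]((S ∪ π[c,z,g](S))) ∪ π[f,z,g](ρ[g/d](ρ[z/v](ρ[f/b](σ[d<7](R)))))) → 9

|E| = 9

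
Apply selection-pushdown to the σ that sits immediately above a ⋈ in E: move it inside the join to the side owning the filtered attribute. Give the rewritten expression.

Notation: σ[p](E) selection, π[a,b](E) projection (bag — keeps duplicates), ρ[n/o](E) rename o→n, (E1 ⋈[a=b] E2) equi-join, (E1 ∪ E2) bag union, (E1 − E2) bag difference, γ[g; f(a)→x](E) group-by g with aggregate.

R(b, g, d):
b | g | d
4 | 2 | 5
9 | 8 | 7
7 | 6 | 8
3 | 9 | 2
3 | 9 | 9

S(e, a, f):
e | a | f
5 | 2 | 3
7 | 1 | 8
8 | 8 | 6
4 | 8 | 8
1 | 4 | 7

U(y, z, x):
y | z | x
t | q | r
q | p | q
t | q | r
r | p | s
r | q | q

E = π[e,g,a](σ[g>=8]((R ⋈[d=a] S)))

σ filters on g, owned by the left side.
E' = π[e,g,a]((σ[g>=8](R) ⋈[d=a] S))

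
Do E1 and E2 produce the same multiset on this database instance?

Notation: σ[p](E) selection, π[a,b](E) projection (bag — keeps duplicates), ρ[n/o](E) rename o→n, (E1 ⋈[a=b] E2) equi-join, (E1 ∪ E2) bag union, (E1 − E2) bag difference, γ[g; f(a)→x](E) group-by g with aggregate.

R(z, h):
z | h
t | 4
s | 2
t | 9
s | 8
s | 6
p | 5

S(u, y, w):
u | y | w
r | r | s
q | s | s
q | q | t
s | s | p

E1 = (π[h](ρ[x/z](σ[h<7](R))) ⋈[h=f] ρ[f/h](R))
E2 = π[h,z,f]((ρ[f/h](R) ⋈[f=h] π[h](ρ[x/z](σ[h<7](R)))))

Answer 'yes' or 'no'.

E1 stepwise |·|:
  R → 6
  σ[h<7](R) → 4
  ρ[x/z](σ[h<7](R)) → 4
  π[h](ρ[x/z](σ[h<7](R))) → 4
  R → 6
  ρ[f/h](R) → 6
  (π[h](ρ[x/z](σ[h<7](R))) ⋈[h=f] ρ[f/h](R)) → 4
E2 stepwise |·|:
  R → 6
  ρ[f/h](R) → 6
  R → 6
  σ[h<7](R) → 4
  ρ[x/z](σ[h<7](R)) → 4
  π[h](ρ[x/z](σ[h<7](R))) → 4
  (ρ[f/h](R) ⋈[f=h] π[h](ρ[x/z](σ[h<7](R)))) → 4
  π[h,z,f]((ρ[f/h](R) ⋈[f=h] π[h](ρ[x/z](σ[h<7](R))))) → 4

E1 and E2 produce the same multiset:
h | z | f
2 | s | 2
4 | t | 4
5 | p | 5
6 | s | 6

yes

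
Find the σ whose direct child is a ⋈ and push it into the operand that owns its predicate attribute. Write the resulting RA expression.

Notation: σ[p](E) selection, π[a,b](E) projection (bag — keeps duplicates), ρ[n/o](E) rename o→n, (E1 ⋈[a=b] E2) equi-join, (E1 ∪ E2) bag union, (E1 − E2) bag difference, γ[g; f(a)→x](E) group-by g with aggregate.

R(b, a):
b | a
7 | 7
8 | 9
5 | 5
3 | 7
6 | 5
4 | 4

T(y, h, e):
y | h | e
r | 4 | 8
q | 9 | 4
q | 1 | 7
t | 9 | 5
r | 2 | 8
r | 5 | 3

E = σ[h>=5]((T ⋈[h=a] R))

σ filters on h, owned by the left side.
E' = (σ[h>=5](T) ⋈[h=a] R)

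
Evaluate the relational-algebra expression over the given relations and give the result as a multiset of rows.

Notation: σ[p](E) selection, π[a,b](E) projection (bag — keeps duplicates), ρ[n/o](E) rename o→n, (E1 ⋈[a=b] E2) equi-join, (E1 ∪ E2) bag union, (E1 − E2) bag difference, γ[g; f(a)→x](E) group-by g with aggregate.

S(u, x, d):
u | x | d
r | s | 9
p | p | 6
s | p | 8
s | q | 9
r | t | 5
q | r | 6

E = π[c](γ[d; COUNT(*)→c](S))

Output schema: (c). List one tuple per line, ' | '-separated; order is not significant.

Subexpression sizes:
  S → 6
  γ[d; COUNT(*)→c](S) → 4
  π[c](γ[d; COUNT(*)→c](S)) → 4

== RESULT ==
c
1
1
2
2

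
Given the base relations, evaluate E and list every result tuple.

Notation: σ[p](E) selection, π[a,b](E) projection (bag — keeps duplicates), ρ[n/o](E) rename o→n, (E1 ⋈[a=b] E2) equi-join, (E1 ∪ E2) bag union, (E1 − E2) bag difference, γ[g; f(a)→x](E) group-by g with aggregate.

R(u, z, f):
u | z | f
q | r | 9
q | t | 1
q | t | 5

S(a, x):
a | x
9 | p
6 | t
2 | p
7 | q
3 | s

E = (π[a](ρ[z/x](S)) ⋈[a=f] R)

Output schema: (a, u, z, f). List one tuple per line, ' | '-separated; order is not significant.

Stepwise |·|:
  S → 5
  ρ[z/x](S) → 5
  π[a](ρ[z/x](S)) → 5
  R → 3
  (π[a](ρ[z/x](S)) ⋈[a=f] R) → 1

== RESULT ==
a | u | z | f
9 | q | r | 9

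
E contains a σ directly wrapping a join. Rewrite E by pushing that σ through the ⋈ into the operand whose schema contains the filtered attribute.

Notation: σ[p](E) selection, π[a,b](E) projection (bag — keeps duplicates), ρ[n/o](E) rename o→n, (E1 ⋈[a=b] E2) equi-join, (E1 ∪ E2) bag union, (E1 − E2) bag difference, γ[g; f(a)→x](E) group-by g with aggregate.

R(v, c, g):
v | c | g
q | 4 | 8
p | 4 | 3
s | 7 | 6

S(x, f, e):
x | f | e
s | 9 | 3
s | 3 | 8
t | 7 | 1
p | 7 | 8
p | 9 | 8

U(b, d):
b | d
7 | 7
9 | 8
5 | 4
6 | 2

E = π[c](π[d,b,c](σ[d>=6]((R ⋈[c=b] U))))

σ filters on d, owned by the right side.
E' = π[c](π[d,b,c]((R ⋈[c=b] σ[d>=6](U))))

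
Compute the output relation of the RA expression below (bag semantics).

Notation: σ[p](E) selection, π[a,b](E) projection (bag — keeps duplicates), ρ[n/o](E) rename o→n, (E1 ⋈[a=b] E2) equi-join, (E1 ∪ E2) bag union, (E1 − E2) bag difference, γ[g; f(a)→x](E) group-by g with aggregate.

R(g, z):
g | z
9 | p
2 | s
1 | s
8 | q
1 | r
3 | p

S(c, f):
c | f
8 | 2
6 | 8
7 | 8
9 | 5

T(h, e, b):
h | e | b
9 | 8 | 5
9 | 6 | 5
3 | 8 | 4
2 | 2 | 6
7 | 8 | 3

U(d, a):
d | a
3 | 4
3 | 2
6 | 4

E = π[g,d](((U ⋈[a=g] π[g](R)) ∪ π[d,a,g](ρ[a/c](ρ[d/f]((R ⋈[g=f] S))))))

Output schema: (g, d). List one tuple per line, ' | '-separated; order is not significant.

Per-node cardinality:
  U → 3
  R → 6
  π[g](R) → 6
  (U ⋈[a=g] π[g](R)) → 1
  R → 6
  S → 4
  (R ⋈[g=f] S) → 3
  ρ[d/f]((R ⋈[g=f] S)) → 3
  ρ[a/c](ρ[d/f]((R ⋈[g=f] S))) → 3
  π[d,a,g](ρ[a/c](ρ[d/f]((R ⋈[g=f] S)))) → 3
  ((U ⋈[a=g] π[g](R)) ∪ π[d,a,g](ρ[a/c](ρ[d/f]((R ⋈[g=f] S))))) → 4
  π[g,d](((U ⋈[a=g] π[g](R)) ∪ π[d,a,g](ρ[a/c](ρ[d/f]((R ⋈[g=f] S)))))) → 4

== RESULT ==
g | d
2 | 2
2 | 3
8 | 8
8 | 8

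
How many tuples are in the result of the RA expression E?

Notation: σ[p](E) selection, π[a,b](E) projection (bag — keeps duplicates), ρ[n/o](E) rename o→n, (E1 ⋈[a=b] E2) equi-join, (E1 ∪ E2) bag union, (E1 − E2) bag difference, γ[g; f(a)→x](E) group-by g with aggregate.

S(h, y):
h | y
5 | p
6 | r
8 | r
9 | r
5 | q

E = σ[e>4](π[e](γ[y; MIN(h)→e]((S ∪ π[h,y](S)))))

Row counts bottom-up:
  S → 5
  S → 5
  π[h,y](S) → 5
  (S ∪ π[h,y](S)) → 10
  γ[y; MIN(h)→e]((S ∪ π[h,y](S))) → 3
  π[e](γ[y; MIN(h)→e]((S ∪ π[h,y](S)))) → 3
  σ[e>4](π[e](γ[y; MIN(h)→e]((S ∪ π[h,y](S))))) → 3

|E| = 3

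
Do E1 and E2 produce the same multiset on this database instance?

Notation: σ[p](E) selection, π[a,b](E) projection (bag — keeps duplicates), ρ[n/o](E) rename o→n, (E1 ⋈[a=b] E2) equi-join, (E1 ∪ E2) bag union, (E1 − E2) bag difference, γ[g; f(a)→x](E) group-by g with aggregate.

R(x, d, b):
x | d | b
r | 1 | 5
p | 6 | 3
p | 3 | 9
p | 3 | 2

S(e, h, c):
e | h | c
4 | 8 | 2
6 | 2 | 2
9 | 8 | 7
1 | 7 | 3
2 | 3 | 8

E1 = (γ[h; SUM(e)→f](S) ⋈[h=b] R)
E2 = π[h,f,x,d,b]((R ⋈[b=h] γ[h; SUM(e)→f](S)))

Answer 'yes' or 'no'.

E1 per-node cardinality:
  S → 5
  γ[h; SUM(e)→f](S) → 4
  R → 4
  (γ[h; SUM(e)→f](S) ⋈[h=b] R) → 2
E2 per-node cardinality:
  R → 4
  S → 5
  γ[h; SUM(e)→f](S) → 4
  (R ⋈[b=h] γ[h; SUM(e)→f](S)) → 2
  π[h,f,x,d,b]((R ⋈[b=h] γ[h; SUM(e)→f](S))) → 2

E1 and E2 produce the same multiset:
h | f | x | d | b
2 | 6 | p | 3 | 2
3 | 2 | p | 6 | 3

yes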